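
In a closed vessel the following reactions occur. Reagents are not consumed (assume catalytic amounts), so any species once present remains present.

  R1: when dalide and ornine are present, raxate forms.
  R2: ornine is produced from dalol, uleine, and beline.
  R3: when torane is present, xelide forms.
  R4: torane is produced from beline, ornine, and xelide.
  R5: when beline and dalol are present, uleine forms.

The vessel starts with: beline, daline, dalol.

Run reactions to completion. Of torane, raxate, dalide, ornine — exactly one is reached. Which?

ornine

beline and dalol present → uleine forms (R5).
dalol, uleine, and beline present → ornine forms (R2).
No rule produces dalide, and it is not given. torane would need beline, ornine, and xelide (R4), but xelide never forms. raxate would need dalide and ornine (R1), but dalide never forms.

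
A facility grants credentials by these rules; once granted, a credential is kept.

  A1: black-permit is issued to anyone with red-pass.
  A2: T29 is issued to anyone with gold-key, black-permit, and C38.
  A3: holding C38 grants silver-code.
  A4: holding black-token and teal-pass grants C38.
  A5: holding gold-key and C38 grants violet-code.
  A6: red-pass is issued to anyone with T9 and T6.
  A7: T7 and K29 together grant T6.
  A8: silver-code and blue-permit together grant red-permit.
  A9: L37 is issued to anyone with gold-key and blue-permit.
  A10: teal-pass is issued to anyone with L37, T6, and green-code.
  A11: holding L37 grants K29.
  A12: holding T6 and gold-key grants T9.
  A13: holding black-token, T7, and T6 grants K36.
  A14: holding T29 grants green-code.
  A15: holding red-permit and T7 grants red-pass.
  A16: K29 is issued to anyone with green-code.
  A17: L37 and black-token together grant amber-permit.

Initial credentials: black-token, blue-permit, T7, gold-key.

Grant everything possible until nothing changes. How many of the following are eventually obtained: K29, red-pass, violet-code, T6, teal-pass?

3

Holding gold-key and blue-permit grants L37 (A9).
Holding L37 grants K29 (A11).
Holding T7 and K29 grants T6 (A7).
Holding T6 and gold-key grants T9 (A12).
Holding T9 and T6 grants red-pass (A6).
K29: reached.
red-pass: reached.
violet-code would need gold-key and C38 (A5), but C38 is never granted.
T6: reached.
teal-pass would need L37, T6, and green-code (A10), but green-code is never granted.
Reached: K29, red-pass, and T6 — 3 of the 5.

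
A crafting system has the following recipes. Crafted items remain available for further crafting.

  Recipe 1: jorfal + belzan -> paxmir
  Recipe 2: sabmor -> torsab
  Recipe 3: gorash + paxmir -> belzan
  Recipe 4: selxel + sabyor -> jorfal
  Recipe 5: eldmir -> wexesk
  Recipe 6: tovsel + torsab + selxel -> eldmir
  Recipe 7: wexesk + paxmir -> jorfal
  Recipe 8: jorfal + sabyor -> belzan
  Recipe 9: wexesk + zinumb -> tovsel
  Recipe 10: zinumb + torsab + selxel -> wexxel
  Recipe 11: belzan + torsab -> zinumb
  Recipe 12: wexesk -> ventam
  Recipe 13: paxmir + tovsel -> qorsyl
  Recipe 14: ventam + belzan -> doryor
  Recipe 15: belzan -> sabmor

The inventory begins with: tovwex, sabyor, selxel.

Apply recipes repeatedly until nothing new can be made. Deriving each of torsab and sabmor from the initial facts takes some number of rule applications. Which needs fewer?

sabmor: Using Recipe 4, selxel and sabyor make jorfal. Using Recipe 8, jorfal and sabyor make belzan. belzan -> sabmor (Recipe 15). [3 rule applications]
torsab: Using Recipe 4, selxel and sabyor make jorfal. jorfal + sabyor -> belzan (Recipe 8). Using Recipe 15, belzan makes sabmor. Using Recipe 2, sabmor makes torsab. [4 rule applications]
sabmor needs fewer.

sabmor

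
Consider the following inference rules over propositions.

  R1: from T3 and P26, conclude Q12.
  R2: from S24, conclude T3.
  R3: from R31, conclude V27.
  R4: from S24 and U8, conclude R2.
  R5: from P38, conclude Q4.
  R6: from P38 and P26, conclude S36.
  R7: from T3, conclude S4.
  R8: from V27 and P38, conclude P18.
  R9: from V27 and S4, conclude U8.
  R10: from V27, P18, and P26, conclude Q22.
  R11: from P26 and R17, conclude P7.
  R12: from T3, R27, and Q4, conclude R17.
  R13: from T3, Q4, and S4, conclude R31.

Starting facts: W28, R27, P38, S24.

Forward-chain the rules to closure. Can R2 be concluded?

S24 holds, so T3 follows (R2).
From P38, R5 gives Q4.
From T3, R7 gives S4.
From T3, Q4, and S4, R13 gives R31.
From R31, R3 gives V27.
V27 and S4 hold, so U8 follows (R9).
From S24 and U8, R4 gives R2.

Yes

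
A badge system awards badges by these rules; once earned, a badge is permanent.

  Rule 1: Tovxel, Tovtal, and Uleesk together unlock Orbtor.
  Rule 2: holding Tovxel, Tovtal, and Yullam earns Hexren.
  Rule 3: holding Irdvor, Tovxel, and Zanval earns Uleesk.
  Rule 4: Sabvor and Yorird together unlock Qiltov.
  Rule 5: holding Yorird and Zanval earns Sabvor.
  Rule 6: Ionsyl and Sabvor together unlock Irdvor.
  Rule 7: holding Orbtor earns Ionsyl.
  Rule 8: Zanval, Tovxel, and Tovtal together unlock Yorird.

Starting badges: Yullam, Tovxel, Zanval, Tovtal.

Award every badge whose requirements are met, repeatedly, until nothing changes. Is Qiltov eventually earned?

With Zanval, Tovxel, and Tovtal, Yorird is earned (Rule 8).
With Yorird and Zanval, Sabvor is earned (Rule 5).
With Sabvor and Yorird, Qiltov is earned (Rule 4).

Yes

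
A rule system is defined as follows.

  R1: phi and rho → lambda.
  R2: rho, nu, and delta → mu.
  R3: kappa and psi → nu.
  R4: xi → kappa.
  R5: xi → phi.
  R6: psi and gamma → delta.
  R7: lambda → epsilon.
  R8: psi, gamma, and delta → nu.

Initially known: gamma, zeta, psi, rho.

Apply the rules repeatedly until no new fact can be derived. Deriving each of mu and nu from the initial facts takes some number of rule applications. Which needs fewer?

nu: From psi and gamma, R6 gives delta. psi, gamma, and delta hold, so nu follows (R8). [2 rule applications]
mu: From psi and gamma, R6 gives delta. psi, gamma, and delta hold, so nu follows (R8). From rho, nu, and delta, R2 gives mu. [3 rule applications]
nu needs fewer.

nu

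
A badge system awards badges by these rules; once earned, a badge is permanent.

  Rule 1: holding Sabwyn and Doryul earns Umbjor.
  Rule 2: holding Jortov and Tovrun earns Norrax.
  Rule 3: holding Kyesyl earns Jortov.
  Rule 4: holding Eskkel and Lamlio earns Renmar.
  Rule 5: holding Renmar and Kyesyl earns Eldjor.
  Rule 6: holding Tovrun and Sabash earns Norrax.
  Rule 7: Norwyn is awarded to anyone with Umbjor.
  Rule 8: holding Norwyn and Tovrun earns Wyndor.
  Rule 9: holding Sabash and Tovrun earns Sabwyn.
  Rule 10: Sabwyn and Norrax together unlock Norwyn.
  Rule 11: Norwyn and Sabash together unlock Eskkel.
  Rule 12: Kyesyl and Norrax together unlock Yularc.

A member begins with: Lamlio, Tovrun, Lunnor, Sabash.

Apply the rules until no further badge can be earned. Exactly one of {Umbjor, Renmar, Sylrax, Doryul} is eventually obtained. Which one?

Renmar

With Tovrun and Sabash, Norrax is earned (Rule 6).
With Sabash and Tovrun, Sabwyn is earned (Rule 9).
With Sabwyn and Norrax, Norwyn is earned (Rule 10).
With Norwyn and Sabash, Eskkel is earned (Rule 11).
With Eskkel and Lamlio, Renmar is earned (Rule 4).
Umbjor would need Sabwyn and Doryul (Rule 1), but Doryul is never earned. No rule produces Doryul, and it is not given. No rule produces Sylrax, and it is not given.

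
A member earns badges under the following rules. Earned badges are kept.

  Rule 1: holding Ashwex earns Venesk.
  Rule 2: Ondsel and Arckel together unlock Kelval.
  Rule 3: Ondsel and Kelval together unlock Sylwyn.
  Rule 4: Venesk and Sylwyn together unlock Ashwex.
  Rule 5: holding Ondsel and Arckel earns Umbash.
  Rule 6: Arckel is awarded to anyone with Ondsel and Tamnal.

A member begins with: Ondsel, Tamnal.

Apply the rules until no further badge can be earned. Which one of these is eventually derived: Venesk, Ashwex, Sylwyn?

Sylwyn

With Ondsel and Tamnal, Arckel is earned (Rule 6).
With Ondsel and Arckel, Kelval is earned (Rule 2).
With Ondsel and Kelval, Sylwyn is earned (Rule 3).
Ashwex would need Venesk and Sylwyn (Rule 4), but Venesk is never earned. Venesk would need Ashwex (Rule 1), but Ashwex is never earned.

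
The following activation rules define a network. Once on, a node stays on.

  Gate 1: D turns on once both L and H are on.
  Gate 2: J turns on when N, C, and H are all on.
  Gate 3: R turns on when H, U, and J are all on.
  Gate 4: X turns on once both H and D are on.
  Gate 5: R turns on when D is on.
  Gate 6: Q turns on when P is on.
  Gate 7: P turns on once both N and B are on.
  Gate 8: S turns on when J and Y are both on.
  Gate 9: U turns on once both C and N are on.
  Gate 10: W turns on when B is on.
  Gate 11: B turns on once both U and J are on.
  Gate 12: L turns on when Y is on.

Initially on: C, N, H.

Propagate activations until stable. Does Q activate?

Gate 2: N, C, and H on → J on.
C and N are on, so U turns on (Gate 9).
U and J are on, so B turns on (Gate 11).
N and B are on, so P turns on (Gate 7).
Gate 6: P on → Q on.

Yes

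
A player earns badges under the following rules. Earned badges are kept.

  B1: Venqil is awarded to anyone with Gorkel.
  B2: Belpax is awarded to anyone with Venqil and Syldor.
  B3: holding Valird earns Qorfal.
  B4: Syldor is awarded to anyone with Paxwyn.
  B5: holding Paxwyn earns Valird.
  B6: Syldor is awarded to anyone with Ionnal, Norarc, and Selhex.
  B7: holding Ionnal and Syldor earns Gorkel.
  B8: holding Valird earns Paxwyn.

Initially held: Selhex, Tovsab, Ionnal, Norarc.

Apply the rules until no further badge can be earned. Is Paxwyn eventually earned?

No

Paxwyn would need Valird (B8), but Valird is never earned.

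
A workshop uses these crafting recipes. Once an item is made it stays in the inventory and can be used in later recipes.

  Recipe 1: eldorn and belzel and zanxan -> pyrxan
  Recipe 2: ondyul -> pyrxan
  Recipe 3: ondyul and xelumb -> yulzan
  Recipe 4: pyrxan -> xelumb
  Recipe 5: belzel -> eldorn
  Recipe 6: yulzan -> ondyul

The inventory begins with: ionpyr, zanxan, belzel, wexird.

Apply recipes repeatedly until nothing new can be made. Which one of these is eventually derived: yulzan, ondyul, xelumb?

Using Recipe 5, belzel makes eldorn.
Using Recipe 1, eldorn, belzel, and zanxan make pyrxan.
Using Recipe 4, pyrxan makes xelumb.
yulzan would need ondyul and xelumb (Recipe 3), but ondyul is never obtained. ondyul would need yulzan (Recipe 6), but yulzan is never obtained.

xelumb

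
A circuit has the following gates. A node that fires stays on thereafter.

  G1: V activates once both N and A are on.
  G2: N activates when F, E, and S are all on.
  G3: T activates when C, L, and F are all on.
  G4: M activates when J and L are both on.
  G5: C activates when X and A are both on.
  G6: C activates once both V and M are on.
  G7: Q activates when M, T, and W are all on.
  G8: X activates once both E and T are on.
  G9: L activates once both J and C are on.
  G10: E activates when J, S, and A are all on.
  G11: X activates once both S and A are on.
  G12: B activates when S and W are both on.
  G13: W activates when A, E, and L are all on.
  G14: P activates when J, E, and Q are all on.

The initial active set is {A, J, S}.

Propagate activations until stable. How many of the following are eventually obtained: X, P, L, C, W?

4

G11: S and A on → X on.
J, S, and A are on, so E activates (G10).
G5: X and A on → C on.
G9: J and C on → L on.
G13: A, E, and L on → W on.
X: reached.
P would need J, E, and Q (G14), but Q never turns on.
L: reached.
C: reached.
W: reached.
Reached: X, L, C, and W — 4 of the 5.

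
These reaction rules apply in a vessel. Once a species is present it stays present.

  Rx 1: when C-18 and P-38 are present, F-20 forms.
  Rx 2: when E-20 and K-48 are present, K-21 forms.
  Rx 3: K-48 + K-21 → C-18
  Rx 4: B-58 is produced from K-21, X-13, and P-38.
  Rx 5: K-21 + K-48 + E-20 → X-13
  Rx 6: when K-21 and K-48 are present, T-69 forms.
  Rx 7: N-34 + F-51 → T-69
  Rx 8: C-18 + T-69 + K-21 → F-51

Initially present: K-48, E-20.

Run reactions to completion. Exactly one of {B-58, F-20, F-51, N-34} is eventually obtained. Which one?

E-20 and K-48 present → K-21 forms (Rx 2).
K-48 and K-21 present → C-18 forms (Rx 3).
K-21 and K-48 present → T-69 forms (Rx 6).
C-18, T-69, and K-21 present → F-51 forms (Rx 8).
B-58 would need K-21, X-13, and P-38 (Rx 4), but P-38 never forms. No rule produces N-34, and it is not given. F-20 would need C-18 and P-38 (Rx 1), but P-38 never forms.

F-51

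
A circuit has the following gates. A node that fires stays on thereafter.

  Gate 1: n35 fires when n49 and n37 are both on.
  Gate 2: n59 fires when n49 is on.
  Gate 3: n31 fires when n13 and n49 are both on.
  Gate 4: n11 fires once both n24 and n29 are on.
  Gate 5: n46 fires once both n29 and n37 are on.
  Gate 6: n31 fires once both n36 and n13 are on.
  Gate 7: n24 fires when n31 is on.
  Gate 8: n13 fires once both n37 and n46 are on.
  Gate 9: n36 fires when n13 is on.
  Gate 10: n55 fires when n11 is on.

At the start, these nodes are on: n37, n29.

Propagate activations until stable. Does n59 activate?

n59 would need n49 (Gate 2), but n49 never turns on.

No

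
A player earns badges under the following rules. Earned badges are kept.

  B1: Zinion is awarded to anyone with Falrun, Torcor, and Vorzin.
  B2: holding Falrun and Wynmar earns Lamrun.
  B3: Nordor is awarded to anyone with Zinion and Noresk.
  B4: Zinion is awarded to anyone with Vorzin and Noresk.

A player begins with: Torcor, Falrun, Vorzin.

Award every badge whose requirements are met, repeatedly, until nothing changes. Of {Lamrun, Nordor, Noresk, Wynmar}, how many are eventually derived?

Lamrun would need Falrun and Wynmar (B2), but Wynmar is never earned.
Nordor would need Zinion and Noresk (B3), but Noresk is never earned.
No rule produces Noresk, and it is not given.
No rule produces Wynmar, and it is not given.
None of the 4 are reached.

0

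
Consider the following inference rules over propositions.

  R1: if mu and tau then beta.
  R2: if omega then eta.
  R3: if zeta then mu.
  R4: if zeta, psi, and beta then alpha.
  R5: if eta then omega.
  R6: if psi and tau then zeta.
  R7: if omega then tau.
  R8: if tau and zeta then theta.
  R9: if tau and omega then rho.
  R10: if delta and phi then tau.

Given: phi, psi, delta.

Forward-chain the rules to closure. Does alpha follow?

From delta and phi, R10 gives tau.
From psi and tau, R6 gives zeta.
From zeta, R3 gives mu.
mu and tau hold, so beta follows (R1).
zeta, psi, and beta hold, so alpha follows (R4).

Yes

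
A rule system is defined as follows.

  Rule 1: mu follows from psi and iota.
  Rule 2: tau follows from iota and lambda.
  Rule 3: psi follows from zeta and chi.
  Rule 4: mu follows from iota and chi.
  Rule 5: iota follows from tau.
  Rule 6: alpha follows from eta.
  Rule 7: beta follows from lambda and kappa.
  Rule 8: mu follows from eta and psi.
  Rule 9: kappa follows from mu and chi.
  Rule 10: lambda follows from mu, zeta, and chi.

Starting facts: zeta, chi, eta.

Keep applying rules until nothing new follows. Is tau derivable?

tau would need iota and lambda (Rule 2), but iota is never established.

No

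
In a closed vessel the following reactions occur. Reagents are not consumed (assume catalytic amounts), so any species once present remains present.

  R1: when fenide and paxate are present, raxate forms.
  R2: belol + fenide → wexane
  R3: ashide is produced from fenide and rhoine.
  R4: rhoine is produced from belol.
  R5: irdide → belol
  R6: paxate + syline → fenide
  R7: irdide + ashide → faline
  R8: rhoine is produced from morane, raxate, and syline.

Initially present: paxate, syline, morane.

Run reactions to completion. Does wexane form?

wexane would need belol and fenide (R2), but belol never forms.

No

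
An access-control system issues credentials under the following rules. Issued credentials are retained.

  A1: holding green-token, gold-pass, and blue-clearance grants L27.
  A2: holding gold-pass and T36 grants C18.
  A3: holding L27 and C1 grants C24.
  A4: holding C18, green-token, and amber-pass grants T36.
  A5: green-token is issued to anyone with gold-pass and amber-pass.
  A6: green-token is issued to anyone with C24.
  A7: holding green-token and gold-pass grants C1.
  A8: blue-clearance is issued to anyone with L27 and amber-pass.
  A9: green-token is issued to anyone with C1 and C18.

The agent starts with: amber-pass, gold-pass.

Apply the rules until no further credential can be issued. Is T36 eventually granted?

No

T36 would need C18, green-token, and amber-pass (A4), but C18 is never granted.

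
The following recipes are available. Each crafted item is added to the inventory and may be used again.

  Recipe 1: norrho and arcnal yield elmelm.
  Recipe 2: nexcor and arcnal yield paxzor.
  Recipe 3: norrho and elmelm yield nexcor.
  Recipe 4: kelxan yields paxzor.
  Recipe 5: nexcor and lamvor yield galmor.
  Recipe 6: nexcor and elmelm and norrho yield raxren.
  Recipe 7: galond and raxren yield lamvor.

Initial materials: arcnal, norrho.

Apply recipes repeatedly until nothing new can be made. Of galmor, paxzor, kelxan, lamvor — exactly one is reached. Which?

paxzor

Using Recipe 1, norrho and arcnal make elmelm.
norrho and elmelm → nexcor (Recipe 3).
Using Recipe 2, nexcor and arcnal make paxzor.
No rule produces kelxan, and it is not given. lamvor would need galond and raxren (Recipe 7), but galond is never obtained. galmor would need nexcor and lamvor (Recipe 5), but lamvor is never obtained.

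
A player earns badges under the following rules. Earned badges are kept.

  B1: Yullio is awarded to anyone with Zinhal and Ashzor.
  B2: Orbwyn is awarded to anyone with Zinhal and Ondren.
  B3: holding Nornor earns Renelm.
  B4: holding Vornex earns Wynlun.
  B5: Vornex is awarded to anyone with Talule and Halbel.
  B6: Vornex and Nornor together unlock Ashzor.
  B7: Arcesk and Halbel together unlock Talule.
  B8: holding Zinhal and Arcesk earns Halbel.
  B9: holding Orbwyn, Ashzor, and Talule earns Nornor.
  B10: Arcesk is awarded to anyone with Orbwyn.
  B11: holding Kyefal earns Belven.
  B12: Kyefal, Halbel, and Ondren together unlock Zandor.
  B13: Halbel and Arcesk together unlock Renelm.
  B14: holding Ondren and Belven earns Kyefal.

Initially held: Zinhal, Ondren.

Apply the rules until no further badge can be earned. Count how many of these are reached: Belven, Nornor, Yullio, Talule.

1

With Zinhal and Ondren, Orbwyn is earned (B2).
With Orbwyn, Arcesk is earned (B10).
With Zinhal and Arcesk, Halbel is earned (B8).
With Arcesk and Halbel, Talule is earned (B7).
Belven would need Kyefal (B11), but Kyefal is never earned.
Nornor would need Orbwyn, Ashzor, and Talule (B9), but Ashzor is never earned.
Yullio would need Zinhal and Ashzor (B1), but Ashzor is never earned.
Talule: reached.
Reached: Talule — 1 of the 4.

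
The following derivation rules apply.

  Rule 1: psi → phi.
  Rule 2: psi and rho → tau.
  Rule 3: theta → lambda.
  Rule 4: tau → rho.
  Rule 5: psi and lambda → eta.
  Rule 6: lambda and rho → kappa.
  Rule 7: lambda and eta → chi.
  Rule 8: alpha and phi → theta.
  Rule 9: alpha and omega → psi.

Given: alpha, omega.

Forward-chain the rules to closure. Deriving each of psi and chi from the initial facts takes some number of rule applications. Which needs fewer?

psi: From alpha and omega, Rule 9 gives psi. [1 rule application]
chi: From alpha and omega, Rule 9 gives psi. psi holds, so phi follows (Rule 1). alpha and phi hold, so theta follows (Rule 8). theta holds, so lambda follows (Rule 3). psi and lambda hold, so eta follows (Rule 5). From lambda and eta, Rule 7 gives chi. [6 rule applications]
psi needs fewer.

psi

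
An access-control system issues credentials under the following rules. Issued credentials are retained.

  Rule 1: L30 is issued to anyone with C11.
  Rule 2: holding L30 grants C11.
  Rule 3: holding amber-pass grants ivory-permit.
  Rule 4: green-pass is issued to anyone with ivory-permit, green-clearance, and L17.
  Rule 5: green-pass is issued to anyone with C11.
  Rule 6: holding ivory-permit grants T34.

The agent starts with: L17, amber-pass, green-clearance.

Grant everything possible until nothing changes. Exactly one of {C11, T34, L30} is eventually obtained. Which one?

Holding amber-pass grants ivory-permit (Rule 3).
Holding ivory-permit grants T34 (Rule 6).
L30 would need C11 (Rule 1), but C11 is never granted. C11 would need L30 (Rule 2), but L30 is never granted.

T34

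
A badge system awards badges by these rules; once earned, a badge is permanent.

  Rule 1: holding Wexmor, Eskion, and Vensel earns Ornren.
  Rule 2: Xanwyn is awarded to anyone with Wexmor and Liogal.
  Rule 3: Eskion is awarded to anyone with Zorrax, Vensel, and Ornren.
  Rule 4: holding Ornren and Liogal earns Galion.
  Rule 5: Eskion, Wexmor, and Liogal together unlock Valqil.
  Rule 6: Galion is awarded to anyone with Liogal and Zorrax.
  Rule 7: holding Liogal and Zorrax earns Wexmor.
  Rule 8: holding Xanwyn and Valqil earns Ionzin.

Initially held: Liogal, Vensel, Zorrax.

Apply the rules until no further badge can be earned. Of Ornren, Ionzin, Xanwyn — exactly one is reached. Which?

Xanwyn

With Liogal and Zorrax, Wexmor is earned (Rule 7).
With Wexmor and Liogal, Xanwyn is earned (Rule 2).
Ionzin would need Xanwyn and Valqil (Rule 8), but Valqil is never earned. Ornren would need Wexmor, Eskion, and Vensel (Rule 1), but Eskion is never earned.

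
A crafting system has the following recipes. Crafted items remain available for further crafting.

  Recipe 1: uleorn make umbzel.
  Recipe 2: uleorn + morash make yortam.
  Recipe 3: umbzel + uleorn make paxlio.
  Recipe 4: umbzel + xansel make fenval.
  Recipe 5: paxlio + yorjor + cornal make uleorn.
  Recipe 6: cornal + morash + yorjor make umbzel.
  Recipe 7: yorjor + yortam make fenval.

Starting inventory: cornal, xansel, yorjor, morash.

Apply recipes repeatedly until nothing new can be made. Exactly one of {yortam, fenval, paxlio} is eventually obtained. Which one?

cornal + morash + yorjor → umbzel (Recipe 6).
umbzel + xansel → fenval (Recipe 4).
yortam would need uleorn and morash (Recipe 2), but uleorn is never obtained. paxlio would need umbzel and uleorn (Recipe 3), but uleorn is never obtained.

fenval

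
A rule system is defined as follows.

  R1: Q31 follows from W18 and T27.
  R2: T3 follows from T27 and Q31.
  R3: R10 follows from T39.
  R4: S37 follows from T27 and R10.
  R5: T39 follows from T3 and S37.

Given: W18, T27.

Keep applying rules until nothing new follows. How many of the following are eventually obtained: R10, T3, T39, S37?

1

W18 and T27 hold, so Q31 follows (R1).
From T27 and Q31, R2 gives T3.
R10 would need T39 (R3), but T39 is never established.
T3: reached.
T39 would need T3 and S37 (R5), but S37 is never established.
S37 would need T27 and R10 (R4), but R10 is never established.
Reached: T3 — 1 of the 4.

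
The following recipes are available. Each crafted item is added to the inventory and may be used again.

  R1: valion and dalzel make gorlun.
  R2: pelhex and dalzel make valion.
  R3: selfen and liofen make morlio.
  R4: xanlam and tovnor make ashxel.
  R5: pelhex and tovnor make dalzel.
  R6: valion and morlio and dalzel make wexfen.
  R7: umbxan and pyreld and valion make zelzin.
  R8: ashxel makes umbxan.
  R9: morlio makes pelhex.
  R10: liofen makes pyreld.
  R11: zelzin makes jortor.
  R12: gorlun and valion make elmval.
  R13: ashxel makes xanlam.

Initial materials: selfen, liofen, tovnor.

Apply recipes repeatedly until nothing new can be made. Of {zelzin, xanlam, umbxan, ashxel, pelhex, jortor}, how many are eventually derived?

1

Using R3, selfen and liofen make morlio.
Using R9, morlio makes pelhex.
zelzin would need umbxan, pyreld, and valion (R7), but umbxan is never obtained.
xanlam would need ashxel (R13), but ashxel is never obtained.
umbxan would need ashxel (R8), but ashxel is never obtained.
ashxel would need xanlam and tovnor (R4), but xanlam is never obtained.
pelhex: reached.
jortor would need zelzin (R11), but zelzin is never obtained.
Reached: pelhex — 1 of the 6.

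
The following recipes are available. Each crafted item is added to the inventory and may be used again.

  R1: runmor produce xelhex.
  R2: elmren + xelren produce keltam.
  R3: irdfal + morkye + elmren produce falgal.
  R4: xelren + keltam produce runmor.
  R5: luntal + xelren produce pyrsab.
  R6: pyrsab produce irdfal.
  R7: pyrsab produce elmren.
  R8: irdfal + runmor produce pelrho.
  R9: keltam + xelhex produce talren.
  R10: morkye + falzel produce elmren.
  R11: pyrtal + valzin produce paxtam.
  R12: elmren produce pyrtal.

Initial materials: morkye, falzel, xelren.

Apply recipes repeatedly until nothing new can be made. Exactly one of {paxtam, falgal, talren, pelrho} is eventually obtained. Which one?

talren

Using R10, morkye and falzel make elmren.
Using R2, elmren and xelren make keltam.
xelren + keltam → runmor (R4).
Using R1, runmor makes xelhex.
keltam + xelhex → talren (R9).
paxtam would need pyrtal and valzin (R11), but valzin is never obtained. falgal would need irdfal, morkye, and elmren (R3), but irdfal is never obtained. pelrho would need irdfal and runmor (R8), but irdfal is never obtained.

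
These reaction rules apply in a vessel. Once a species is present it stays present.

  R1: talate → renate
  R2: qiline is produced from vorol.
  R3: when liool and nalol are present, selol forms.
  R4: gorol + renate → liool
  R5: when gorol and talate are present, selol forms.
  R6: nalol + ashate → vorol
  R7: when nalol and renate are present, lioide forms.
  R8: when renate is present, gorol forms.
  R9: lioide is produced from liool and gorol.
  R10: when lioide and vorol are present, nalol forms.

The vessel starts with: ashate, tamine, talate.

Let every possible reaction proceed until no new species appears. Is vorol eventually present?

vorol would need nalol and ashate (R6), but nalol never forms.

No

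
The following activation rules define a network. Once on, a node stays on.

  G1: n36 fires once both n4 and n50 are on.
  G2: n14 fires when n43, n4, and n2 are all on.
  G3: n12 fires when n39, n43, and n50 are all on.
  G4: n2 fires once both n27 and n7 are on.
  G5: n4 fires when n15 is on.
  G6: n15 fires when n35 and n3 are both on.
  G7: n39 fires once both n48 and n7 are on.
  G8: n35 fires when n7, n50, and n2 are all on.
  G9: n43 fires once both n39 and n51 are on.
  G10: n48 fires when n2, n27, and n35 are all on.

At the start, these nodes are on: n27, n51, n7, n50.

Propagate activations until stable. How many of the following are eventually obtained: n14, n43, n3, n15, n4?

n27 and n7 are on, so n2 fires (G4).
G8: n7, n50, and n2 on → n35 on.
G10: n2, n27, and n35 on → n48 on.
G7: n48 and n7 on → n39 on.
G9: n39 and n51 on → n43 on.
n14 would need n43, n4, and n2 (G2), but n4 never turns on.
n43: reached.
No rule produces n3, and it is not given.
n15 would need n35 and n3 (G6), but n3 never turns on.
n4 would need n15 (G5), but n15 never turns on.
Reached: n43 — 1 of the 5.

1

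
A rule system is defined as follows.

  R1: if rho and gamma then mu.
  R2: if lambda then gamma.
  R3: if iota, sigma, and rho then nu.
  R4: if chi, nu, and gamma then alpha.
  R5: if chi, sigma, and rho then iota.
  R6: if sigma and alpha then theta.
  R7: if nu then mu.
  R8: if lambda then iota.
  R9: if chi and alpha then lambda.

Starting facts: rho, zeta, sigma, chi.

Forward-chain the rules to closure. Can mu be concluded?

chi, sigma, and rho hold, so iota follows (R5).
iota, sigma, and rho hold, so nu follows (R3).
From nu, R7 gives mu.

Yes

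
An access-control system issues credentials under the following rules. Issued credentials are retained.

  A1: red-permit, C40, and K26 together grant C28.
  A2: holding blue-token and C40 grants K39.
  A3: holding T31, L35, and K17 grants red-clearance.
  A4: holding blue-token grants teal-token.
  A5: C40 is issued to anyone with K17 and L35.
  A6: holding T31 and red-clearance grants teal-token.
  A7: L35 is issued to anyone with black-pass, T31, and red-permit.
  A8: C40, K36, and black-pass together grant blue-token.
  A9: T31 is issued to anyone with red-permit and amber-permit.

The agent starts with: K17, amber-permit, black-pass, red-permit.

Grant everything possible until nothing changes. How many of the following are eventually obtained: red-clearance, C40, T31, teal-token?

4

Holding red-permit and amber-permit grants T31 (A9).
Holding black-pass, T31, and red-permit grants L35 (A7).
Holding K17 and L35 grants C40 (A5).
Holding T31, L35, and K17 grants red-clearance (A3).
Holding T31 and red-clearance grants teal-token (A6).
red-clearance: reached.
C40: reached.
T31: reached.
teal-token: reached.
All 4 are reached.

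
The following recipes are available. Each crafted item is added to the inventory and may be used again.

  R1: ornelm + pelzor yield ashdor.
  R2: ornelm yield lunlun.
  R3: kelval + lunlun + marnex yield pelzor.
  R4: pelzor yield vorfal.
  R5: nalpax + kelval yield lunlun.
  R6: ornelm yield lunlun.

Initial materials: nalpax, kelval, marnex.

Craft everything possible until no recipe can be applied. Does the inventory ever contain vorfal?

Using R5, nalpax and kelval make lunlun.
kelval + lunlun + marnex → pelzor (R3).
pelzor → vorfal (R4).

Yes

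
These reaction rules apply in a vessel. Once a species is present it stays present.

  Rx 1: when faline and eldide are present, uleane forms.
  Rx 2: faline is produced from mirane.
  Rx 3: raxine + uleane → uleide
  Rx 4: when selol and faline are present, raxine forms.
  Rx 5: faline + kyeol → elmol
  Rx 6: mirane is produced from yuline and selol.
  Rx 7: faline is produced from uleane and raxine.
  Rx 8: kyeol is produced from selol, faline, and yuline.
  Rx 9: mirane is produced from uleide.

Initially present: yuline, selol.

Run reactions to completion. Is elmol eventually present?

yuline and selol present → mirane forms (Rx 6).
mirane present → faline forms (Rx 2).
selol, faline, and yuline present → kyeol forms (Rx 8).
faline and kyeol present → elmol forms (Rx 5).

Yes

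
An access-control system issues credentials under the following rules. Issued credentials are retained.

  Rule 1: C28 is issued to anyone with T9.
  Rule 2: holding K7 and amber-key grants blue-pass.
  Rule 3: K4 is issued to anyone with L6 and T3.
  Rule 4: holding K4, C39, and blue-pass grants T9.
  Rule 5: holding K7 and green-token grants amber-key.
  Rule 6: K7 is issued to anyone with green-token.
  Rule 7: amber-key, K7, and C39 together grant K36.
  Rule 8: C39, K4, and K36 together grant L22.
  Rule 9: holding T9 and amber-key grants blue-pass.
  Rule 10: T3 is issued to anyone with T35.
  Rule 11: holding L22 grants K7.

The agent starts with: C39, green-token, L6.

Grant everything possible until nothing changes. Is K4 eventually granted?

No

K4 would need L6 and T3 (Rule 3), but T3 is never granted.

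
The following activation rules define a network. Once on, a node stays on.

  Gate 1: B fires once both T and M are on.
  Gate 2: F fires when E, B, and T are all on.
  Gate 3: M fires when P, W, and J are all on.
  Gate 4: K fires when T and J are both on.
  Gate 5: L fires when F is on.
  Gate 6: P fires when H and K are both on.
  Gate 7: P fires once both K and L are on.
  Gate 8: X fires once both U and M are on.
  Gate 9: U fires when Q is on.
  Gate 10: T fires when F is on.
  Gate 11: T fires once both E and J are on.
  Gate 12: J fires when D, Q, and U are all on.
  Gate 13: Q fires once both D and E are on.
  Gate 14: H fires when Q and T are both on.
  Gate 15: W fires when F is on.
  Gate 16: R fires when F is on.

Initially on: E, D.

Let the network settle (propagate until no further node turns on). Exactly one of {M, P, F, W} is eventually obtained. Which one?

Gate 13: D and E on → Q on.
Q is on, so U fires (Gate 9).
Gate 12: D, Q, and U on → J on.
Gate 11: E and J on → T on.
T and J are on, so K fires (Gate 4).
Gate 14: Q and T on → H on.
Gate 6: H and K on → P on.
W would need F (Gate 15), but F never turns on. M would need P, W, and J (Gate 3), but W never turns on. F would need E, B, and T (Gate 2), but B never turns on.

P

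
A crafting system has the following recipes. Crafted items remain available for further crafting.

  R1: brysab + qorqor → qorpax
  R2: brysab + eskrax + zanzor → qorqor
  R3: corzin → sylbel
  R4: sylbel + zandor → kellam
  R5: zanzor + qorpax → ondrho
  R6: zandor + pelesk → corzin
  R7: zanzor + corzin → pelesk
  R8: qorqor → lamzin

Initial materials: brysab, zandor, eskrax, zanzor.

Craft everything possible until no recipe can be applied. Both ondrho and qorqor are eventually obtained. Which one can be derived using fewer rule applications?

qorqor: brysab + eskrax + zanzor → qorqor (R2). [1 rule application]
ondrho: brysab + eskrax + zanzor → qorqor (R2). brysab + qorqor → qorpax (R1). zanzor + qorpax → ondrho (R5). [3 rule applications]
qorqor needs fewer.

qorqor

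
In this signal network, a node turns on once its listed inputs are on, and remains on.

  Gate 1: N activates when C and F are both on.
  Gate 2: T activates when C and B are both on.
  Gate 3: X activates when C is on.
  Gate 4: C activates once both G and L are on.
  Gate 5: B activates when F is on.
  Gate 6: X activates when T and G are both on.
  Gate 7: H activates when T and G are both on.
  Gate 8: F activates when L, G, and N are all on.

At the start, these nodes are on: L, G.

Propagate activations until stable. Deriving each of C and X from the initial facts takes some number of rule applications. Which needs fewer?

C

C: Gate 4: G and L on → C on. [1 rule application]
X: Gate 4: G and L on → C on. C is on, so X activates (Gate 3). [2 rule applications]
C needs fewer.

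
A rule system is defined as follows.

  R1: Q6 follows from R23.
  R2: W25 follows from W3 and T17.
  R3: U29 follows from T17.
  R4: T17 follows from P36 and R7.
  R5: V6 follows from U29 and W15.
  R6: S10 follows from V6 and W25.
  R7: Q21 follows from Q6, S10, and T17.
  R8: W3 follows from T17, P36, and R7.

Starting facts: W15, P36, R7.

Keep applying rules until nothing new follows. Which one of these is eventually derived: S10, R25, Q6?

S10

P36 and R7 hold, so T17 follows (R4).
From T17, P36, and R7, R8 gives W3.
T17 holds, so U29 follows (R3).
From U29 and W15, R5 gives V6.
From W3 and T17, R2 gives W25.
V6 and W25 hold, so S10 follows (R6).
Q6 would need R23 (R1), but R23 is never established. No rule produces R25, and it is not given.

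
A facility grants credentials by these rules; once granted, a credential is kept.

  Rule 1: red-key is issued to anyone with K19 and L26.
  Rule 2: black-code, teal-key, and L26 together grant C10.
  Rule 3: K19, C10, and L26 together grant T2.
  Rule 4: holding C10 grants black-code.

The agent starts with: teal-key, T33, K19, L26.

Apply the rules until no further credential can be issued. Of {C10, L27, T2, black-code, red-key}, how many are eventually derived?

Holding K19 and L26 grants red-key (Rule 1).
C10 would need black-code, teal-key, and L26 (Rule 2), but black-code is never granted.
No rule produces L27, and it is not given.
T2 would need K19, C10, and L26 (Rule 3), but C10 is never granted.
black-code would need C10 (Rule 4), but C10 is never granted.
red-key: reached.
Reached: red-key — 1 of the 5.

1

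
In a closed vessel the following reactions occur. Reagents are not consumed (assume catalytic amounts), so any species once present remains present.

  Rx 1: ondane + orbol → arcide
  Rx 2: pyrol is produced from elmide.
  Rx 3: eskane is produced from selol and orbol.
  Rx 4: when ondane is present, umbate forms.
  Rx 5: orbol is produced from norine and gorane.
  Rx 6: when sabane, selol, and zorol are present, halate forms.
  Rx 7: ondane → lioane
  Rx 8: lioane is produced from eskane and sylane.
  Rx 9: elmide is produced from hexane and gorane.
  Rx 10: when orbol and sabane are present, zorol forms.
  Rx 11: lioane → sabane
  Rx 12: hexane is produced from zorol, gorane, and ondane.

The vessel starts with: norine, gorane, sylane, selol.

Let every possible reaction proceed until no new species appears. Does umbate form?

umbate would need ondane (Rx 4), but ondane never forms.

No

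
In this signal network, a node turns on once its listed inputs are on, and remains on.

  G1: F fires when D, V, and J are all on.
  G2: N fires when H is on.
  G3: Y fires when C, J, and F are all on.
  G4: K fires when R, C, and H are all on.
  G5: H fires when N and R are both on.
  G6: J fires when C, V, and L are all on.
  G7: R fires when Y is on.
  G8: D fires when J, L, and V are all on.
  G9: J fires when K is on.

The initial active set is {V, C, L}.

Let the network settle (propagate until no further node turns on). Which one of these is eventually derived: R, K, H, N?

R

C, V, and L are on, so J fires (G6).
J, L, and V are on, so D fires (G8).
G1: D, V, and J on → F on.
C, J, and F are on, so Y fires (G3).
Y is on, so R fires (G7).
N would need H (G2), but H never turns on. K would need R, C, and H (G4), but H never turns on. H would need N and R (G5), but N never turns on.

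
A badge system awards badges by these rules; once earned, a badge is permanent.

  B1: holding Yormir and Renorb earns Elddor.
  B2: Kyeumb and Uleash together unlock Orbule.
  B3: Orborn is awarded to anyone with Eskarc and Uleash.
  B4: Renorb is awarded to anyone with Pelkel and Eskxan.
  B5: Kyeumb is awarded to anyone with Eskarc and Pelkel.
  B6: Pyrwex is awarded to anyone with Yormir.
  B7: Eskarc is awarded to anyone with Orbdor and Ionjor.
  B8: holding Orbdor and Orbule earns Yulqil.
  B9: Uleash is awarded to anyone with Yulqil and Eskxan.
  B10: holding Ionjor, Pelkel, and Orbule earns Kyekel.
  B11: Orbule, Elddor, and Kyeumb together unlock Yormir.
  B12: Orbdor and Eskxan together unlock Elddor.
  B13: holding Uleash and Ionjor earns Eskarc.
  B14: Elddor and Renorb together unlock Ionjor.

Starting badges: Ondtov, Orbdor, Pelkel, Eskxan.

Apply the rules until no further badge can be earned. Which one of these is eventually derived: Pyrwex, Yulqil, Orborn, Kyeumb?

With Orbdor and Eskxan, Elddor is earned (B12).
With Pelkel and Eskxan, Renorb is earned (B4).
With Elddor and Renorb, Ionjor is earned (B14).
With Orbdor and Ionjor, Eskarc is earned (B7).
With Eskarc and Pelkel, Kyeumb is earned (B5).
Pyrwex would need Yormir (B6), but Yormir is never earned. Yulqil would need Orbdor and Orbule (B8), but Orbule is never earned. Orborn would need Eskarc and Uleash (B3), but Uleash is never earned.

Kyeumb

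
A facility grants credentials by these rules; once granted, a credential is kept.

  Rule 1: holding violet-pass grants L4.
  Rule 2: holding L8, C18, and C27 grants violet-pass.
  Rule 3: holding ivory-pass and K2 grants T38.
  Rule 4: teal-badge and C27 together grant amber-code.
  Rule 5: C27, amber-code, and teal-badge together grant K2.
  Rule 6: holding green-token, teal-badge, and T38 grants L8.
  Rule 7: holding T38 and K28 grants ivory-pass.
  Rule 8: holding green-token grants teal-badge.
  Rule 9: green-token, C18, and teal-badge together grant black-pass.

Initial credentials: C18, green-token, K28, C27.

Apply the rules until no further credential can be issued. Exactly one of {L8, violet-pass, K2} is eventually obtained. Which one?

Holding green-token grants teal-badge (Rule 8).
Holding teal-badge and C27 grants amber-code (Rule 4).
Holding C27, amber-code, and teal-badge grants K2 (Rule 5).
violet-pass would need L8, C18, and C27 (Rule 2), but L8 is never granted. L8 would need green-token, teal-badge, and T38 (Rule 6), but T38 is never granted.

K2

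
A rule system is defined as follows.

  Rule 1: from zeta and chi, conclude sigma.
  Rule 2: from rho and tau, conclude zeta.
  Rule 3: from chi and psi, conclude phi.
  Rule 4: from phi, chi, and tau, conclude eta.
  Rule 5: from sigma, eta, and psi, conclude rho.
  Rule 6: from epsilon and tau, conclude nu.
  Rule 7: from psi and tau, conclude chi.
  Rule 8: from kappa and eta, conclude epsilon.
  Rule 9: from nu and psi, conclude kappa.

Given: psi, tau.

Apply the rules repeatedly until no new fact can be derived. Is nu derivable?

No

nu would need epsilon and tau (Rule 6), but epsilon is never established.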